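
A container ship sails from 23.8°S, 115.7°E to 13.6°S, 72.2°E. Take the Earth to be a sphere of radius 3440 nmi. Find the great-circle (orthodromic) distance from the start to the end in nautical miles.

2538 nmi

cos σ = sin φ₁ sin φ₂ + cos φ₁ cos φ₂ cos Δλ
      = sin(-23.80°)sin(-13.60°) + cos(-23.80°)cos(-13.60°)cos(-43.50°) = 0.7400
σ = 42.271° → d = Rσ = 3440·0.73777 = 2538 nmi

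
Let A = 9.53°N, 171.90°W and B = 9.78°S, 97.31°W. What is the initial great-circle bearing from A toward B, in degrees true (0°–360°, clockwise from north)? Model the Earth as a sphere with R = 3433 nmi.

102.5°

θ = atan2( sin Δλ·cos φ₂ ,  cos φ₁ sin φ₂ − sin φ₁ cos φ₂ cos Δλ )
  = atan2(+0.9500, -0.2109) = 102.51°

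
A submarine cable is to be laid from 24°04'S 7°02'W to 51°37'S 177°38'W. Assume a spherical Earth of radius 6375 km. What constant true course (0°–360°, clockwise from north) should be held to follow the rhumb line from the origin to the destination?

Δψ = ln[tan(π/4+φ₂/2)/tan(π/4+φ₁/2)] = -0.6224
Δλ = -2.9775 rad (taken the short way round)
course = atan2(Δλ, Δψ) = 258.19°

258.2°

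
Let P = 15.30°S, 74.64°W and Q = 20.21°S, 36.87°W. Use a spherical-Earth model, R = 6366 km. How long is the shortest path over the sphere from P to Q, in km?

4025 km

Haversine: a = sin²(Δφ/2)+cos φ₁ cos φ₂ sin²(Δλ/2) = 0.09666;  σ = 2·atan2(√a,√(1−a))
σ = 36.228° → d = Rσ = 6366·0.63229 = 4025 km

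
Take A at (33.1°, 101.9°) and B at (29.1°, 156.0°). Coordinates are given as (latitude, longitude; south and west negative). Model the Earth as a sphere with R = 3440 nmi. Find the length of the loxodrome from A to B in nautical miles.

2791 nmi

Δψ = ln[tan(π/4+φ₂/2)/tan(π/4+φ₁/2)] = -0.0816;  Δφ = -0.0698 rad,  Δλ = +0.9442 rad
q = Δφ/Δψ = 0.8560
d = R·√(Δφ² + q²Δλ²) = 3440·0.81123 = 2791 nmi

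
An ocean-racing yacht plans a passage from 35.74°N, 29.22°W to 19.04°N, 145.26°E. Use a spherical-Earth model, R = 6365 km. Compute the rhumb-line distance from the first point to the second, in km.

Rhumb course C = atan2(Δλ, Δψ) with Δψ = ln[tan(π/4+φ₂/2)/tan(π/4+φ₁/2)] = -0.3301, Δλ = +3.0453 → C = 96.19°
d = R·|Δφ| / |cos C| = 6365·0.29147 / 0.10776 = 17216 km

17216 km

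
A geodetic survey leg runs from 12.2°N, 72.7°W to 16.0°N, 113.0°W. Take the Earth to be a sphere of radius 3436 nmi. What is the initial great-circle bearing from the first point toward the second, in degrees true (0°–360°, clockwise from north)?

280.4°

θ = atan2( sin Δλ·cos φ₂ ,  cos φ₁ sin φ₂ − sin φ₁ cos φ₂ cos Δλ )
  = atan2(-0.6217, +0.1145) = 280.43°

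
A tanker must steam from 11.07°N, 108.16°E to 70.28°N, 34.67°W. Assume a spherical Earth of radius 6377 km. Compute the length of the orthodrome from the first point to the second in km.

Haversine: a = sin²(Δφ/2)+cos φ₁ cos φ₂ sin²(Δλ/2) = 0.54156;  σ = 2·atan2(√a,√(1−a))
σ = 94.768° → d = Rσ = 6377·1.65402 = 10548 km

10548 km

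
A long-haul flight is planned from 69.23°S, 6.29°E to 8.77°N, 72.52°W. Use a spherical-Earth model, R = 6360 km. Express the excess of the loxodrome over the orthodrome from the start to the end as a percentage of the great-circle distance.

3.1%

Great circle: σ = 1.6454 rad → d_gc = Rσ = 10464.8 km
Rhumb: Δφ = +1.3614, Δλ = -1.3755, Δψ = +1.8505, q = Δφ/Δψ = 0.7357 → d_rh = R√(Δφ²+q²Δλ²) = 10788.1 km
Excess = (10788.1 − 10464.8) / 10464.8 = 323.3 / 10464.8 = 3.09% ≈ 3.1%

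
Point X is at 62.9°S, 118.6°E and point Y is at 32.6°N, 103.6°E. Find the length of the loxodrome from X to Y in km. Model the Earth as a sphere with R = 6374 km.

Rhumb course C = atan2(Δλ, Δψ) with Δψ = ln[tan(π/4+φ₂/2)/tan(π/4+φ₁/2)] = +2.0254, Δλ = -0.2618 → C = 352.63°
d = R·|Δφ| / |cos C| = 6374·1.66679 / 0.99175 = 10713 km

10713 km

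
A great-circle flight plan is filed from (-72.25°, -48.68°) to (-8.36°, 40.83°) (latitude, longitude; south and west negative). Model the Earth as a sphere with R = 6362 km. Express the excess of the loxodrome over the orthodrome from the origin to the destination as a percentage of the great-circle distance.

5.7%

Great circle: σ = 1.4293 rad → d_gc = Rσ = 9093.0 km
Rhumb: Δφ = +1.1151, Δλ = +1.5622, Δψ = +1.7105, q = Δφ/Δψ = 0.6519 → d_rh = R√(Δφ²+q²Δλ²) = 9607.7 km
Excess = (9607.7 − 9093.0) / 9093.0 = 514.7 / 9093.0 = 5.66% ≈ 5.7%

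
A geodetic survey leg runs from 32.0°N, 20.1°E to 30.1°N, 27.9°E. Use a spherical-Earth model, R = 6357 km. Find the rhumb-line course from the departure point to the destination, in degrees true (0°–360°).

105.9°

Meridional parts: M(φ₁)=+0.5900, M(φ₂)=+0.5513 → ΔM = -0.0387;  Δλ = +0.1361 rad
tan C = Δλ / ΔM = -3.5168 → C = 105.87°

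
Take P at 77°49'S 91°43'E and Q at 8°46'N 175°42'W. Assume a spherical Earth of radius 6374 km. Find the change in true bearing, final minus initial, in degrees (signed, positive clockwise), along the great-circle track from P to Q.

-78.3°

Initial bearing θ₁ = atan2(sin Δλ cos φ₂, cos φ₁ sin φ₂ − sin φ₁ cos φ₂ cos Δλ) = 90.66°
Final bearing θ₂ = (initial bearing from the destination back to the start) + 180° = 12.33°
Δθ = θ₂ − θ₁ = -78.3°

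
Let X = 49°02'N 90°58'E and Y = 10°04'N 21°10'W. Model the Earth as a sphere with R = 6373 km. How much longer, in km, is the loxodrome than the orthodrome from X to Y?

636 km

Great circle: cos σ = sin φ₁ sin φ₂ + cos φ₁ cos φ₂ cos Δλ,  σ = 1.6823 rad → d_gc = 10721.0 km
Rhumb line: Δψ = -0.8081, q = Δφ/Δψ = 0.8416, d_rh = R√(Δφ²+q²Δλ²) = 11356.7 km
Excess = 11356.7 − 10721.0 = 635.7 ≈ 636 km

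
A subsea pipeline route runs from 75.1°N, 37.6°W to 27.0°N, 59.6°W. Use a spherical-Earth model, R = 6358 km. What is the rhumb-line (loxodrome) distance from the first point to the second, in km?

5500 km

Δψ = ln[tan(π/4+φ₂/2)/tan(π/4+φ₁/2)] = -1.5446;  Δφ = -0.8395 rad,  Δλ = -0.3840 rad
q = Δφ/Δψ = 0.5435
d = R·√(Δφ² + q²Δλ²) = 6358·0.86505 = 5500 km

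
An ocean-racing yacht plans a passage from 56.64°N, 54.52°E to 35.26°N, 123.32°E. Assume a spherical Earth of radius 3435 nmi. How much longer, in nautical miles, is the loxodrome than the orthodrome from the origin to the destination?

Great circle: cos σ = sin φ₁ sin φ₂ + cos φ₁ cos φ₂ cos Δλ,  σ = 0.8704 rad → d_gc = 2989.7 nmi
Rhumb line: Δψ = -0.5468, q = Δφ/Δψ = 0.6824, d_rh = R√(Δφ²+q²Δλ²) = 3092.9 nmi
Excess = 3092.9 − 2989.7 = 103.2 ≈ 103 nmi

103 nmi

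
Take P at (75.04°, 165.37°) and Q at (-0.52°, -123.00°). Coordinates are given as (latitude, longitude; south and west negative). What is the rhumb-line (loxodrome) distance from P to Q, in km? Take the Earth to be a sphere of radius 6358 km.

Δψ = ln[tan(π/4+φ₂/2)/tan(π/4+φ₁/2)] = -2.0394;  Δφ = -1.3188 rad,  Δλ = +1.2502 rad
q = Δφ/Δψ = 0.6467
d = R·√(Δφ² + q²Δλ²) = 6358·1.54684 = 9835 km

9835 km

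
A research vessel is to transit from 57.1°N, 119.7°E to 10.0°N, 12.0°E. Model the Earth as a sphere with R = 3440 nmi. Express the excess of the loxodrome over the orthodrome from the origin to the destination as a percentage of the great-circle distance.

6.6%

Great circle: σ = 1.5876 rad → d_gc = Rσ = 5461.5 nmi
Rhumb: Δφ = -0.8221, Δλ = -1.8797, Δψ = -1.0445, q = Δφ/Δψ = 0.7871 → d_rh = R√(Δφ²+q²Δλ²) = 5822.2 nmi
Excess = (5822.2 − 5461.5) / 5461.5 = 360.7 / 5461.5 = 6.60% ≈ 6.6%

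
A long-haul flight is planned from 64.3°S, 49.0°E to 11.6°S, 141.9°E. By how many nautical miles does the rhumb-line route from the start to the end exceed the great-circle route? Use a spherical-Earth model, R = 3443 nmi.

Great circle: cos σ = sin φ₁ sin φ₂ + cos φ₁ cos φ₂ cos Δλ,  σ = 1.4104 rad → d_gc = 4856.06 nmi
Rhumb line: Δψ = +1.2741, q = Δφ/Δψ = 0.7219, d_rh = R√(Δφ²+q²Δλ²) = 5125.57 nmi
Excess = 5125.57 − 4856.06 = 269.51 ≈ 270 nmi

270 nmi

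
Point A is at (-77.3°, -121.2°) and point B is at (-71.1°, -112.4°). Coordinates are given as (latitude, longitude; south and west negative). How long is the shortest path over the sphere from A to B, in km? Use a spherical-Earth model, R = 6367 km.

737 km

Haversine: a = sin²(Δφ/2)+cos φ₁ cos φ₂ sin²(Δλ/2) = 0.00334;  σ = 2·atan2(√a,√(1−a))
σ = 6.630° → d = Rσ = 6367·0.11571 = 737 km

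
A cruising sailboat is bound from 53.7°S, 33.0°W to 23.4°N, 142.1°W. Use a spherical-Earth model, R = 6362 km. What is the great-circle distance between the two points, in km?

13309 km

Haversine: a = sin²(Δφ/2)+cos φ₁ cos φ₂ sin²(Δλ/2) = 0.74893;  σ = 2·atan2(√a,√(1−a))
σ = 119.858° → d = Rσ = 6362·2.09192 = 13309 km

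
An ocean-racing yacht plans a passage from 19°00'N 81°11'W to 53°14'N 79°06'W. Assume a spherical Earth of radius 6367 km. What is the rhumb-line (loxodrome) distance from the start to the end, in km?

3808 km

Δψ = ln[tan(π/4+φ₂/2)/tan(π/4+φ₁/2)] = +0.7638;  Δφ = +0.5975 rad,  Δλ = +0.0364 rad
q = Δφ/Δψ = 0.7823
d = R·√(Δφ² + q²Δλ²) = 6367·0.59816 = 3808 km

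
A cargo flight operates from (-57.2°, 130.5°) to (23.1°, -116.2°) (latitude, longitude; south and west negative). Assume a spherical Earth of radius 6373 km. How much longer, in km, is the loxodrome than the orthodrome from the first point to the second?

456 km

Great circle: cos σ = sin φ₁ sin φ₂ + cos φ₁ cos φ₂ cos Δλ,  σ = 2.1257 rad → d_gc = 13547.2 km
Rhumb line: Δψ = +1.6377, q = Δφ/Δψ = 0.8558, d_rh = R√(Δφ²+q²Δλ²) = 14003.3 km
Excess = 14003.3 − 13547.2 = 456.1 ≈ 456 km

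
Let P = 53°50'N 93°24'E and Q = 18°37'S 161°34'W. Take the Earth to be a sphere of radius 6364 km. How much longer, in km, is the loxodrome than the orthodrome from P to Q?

337 km

Great circle: cos σ = sin φ₁ sin φ₂ + cos φ₁ cos φ₂ cos Δλ,  σ = 1.9853 rad → d_gc = 12634.8 km
Rhumb line: Δψ = -1.4500, q = Δφ/Δψ = 0.8720, d_rh = R√(Δφ²+q²Δλ²) = 12971.5 km
Excess = 12971.5 − 12634.8 = 336.7 ≈ 337 km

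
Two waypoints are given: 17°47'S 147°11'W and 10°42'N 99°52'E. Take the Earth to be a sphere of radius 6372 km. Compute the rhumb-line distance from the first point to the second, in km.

Δψ = ln[tan(π/4+φ₂/2)/tan(π/4+φ₁/2)] = +0.5033;  Δφ = +0.4971 rad,  Δλ = -1.9713 rad
q = Δφ/Δψ = 0.9877
d = R·√(Δφ² + q²Δλ²) = 6372·2.00952 = 12805 km

12805 km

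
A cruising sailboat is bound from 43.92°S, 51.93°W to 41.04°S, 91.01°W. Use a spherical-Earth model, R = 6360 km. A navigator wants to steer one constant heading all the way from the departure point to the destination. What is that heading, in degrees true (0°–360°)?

Δψ = ln[tan(π/4+φ₂/2)/tan(π/4+φ₁/2)] = +0.0682
Δλ = -0.6821 rad (taken the short way round)
course = atan2(Δλ, Δψ) = 275.71°

275.7°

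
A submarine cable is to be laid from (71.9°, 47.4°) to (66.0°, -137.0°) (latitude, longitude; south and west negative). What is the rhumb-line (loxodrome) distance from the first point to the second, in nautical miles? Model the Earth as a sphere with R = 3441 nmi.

Δψ = ln[tan(π/4+φ₂/2)/tan(π/4+φ₁/2)] = -0.2885;  Δφ = -0.1030 rad,  Δλ = +3.0648 rad
q = Δφ/Δψ = 0.3569
d = R·√(Δφ² + q²Δλ²) = 3441·1.09857 = 3780 nmi

3780 nmi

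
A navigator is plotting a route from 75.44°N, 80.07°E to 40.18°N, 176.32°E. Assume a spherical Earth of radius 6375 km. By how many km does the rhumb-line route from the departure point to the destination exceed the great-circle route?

556 km

Great circle: cos σ = sin φ₁ sin φ₂ + cos φ₁ cos φ₂ cos Δλ,  σ = 0.9228 rad → d_gc = 5883.1 km
Rhumb line: Δψ = -1.2907, q = Δφ/Δψ = 0.4768, d_rh = R√(Δφ²+q²Δλ²) = 6439.3 km
Excess = 6439.3 − 5883.1 = 556.2 ≈ 556 km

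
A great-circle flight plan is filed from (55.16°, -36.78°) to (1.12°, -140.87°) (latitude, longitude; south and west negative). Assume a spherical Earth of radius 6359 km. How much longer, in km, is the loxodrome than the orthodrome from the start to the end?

514 km

Great circle: cos σ = sin φ₁ sin φ₂ + cos φ₁ cos φ₂ cos Δλ,  σ = 1.6941 rad → d_gc = 10772.9 km
Rhumb line: Δψ = -1.1396, q = Δφ/Δψ = 0.8277, d_rh = R√(Δφ²+q²Δλ²) = 11287.0 km
Excess = 11287.0 − 10772.9 = 514.1 ≈ 514 km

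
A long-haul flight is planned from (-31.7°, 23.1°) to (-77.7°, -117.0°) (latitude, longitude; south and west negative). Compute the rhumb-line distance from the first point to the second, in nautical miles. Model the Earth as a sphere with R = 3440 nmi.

Δψ = ln[tan(π/4+φ₂/2)/tan(π/4+φ₁/2)] = -1.6441;  Δφ = -0.8029 rad,  Δλ = -2.4452 rad
q = Δφ/Δψ = 0.4883
d = R·√(Δφ² + q²Δλ²) = 3440·1.43889 = 4950 nmi

4950 nmi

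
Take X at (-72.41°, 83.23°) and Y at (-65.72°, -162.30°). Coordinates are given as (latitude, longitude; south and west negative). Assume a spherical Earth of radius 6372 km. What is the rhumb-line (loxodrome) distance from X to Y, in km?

4571 km

Δψ = ln[tan(π/4+φ₂/2)/tan(π/4+φ₁/2)] = +0.3295;  Δφ = +0.1168 rad,  Δλ = +1.9979 rad
q = Δφ/Δψ = 0.3543
d = R·√(Δφ² + q²Δλ²) = 6372·0.71744 = 4571 km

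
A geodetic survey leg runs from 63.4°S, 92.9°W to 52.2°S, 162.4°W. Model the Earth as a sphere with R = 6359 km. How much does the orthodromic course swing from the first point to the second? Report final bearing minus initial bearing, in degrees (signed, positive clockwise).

At departure: θ₁ = atan2(sin Δλ cos φ₂, cos φ₁ sin φ₂ − sin φ₁ cos φ₂ cos Δλ) = 254.25°
At arrival: θ₂ = atan2(sin Δλ cos φ₁, −cos φ₂ sin φ₁ + sin φ₂ cos φ₁ cos Δλ) = 315.32°
Δθ = θ₂ − θ₁ = +61.1°

+61.1°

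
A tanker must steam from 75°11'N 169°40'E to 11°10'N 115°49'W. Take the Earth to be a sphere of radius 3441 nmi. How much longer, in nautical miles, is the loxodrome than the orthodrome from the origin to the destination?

184 nmi

Great circle: cos σ = sin φ₁ sin φ₂ + cos φ₁ cos φ₂ cos Δλ,  σ = 1.3138 rad → d_gc = 4520.7 nmi
Rhumb line: Δψ = -1.8439, q = Δφ/Δψ = 0.6059, d_rh = R√(Δφ²+q²Δλ²) = 4704.8 nmi
Excess = 4704.8 − 4520.7 = 184.1 ≈ 184 nmi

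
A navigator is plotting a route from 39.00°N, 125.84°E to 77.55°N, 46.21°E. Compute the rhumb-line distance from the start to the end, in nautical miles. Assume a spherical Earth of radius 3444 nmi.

3183 nmi

Δψ = ln[tan(π/4+φ₂/2)/tan(π/4+φ₁/2)] = +1.4754;  Δφ = +0.6728 rad,  Δλ = -1.3898 rad
q = Δφ/Δψ = 0.4560
d = R·√(Δφ² + q²Δλ²) = 3444·0.92432 = 3183 nmi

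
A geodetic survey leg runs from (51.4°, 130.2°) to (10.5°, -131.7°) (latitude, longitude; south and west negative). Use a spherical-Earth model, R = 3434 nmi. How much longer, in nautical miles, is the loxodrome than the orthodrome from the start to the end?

Great circle: cos σ = sin φ₁ sin φ₂ + cos φ₁ cos φ₂ cos Δλ,  σ = 1.5148 rad → d_gc = 5201.75 nmi
Rhumb line: Δψ = -0.8650, q = Δφ/Δψ = 0.8253, d_rh = R√(Δφ²+q²Δλ²) = 5436.32 nmi
Excess = 5436.32 − 5201.75 = 234.57 ≈ 235 nmi

235 nmi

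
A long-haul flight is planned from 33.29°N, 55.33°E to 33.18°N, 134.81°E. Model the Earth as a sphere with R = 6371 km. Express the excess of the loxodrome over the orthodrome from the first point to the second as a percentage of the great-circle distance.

2.8%

Great circle: σ = 1.1284 rad → d_gc = Rσ = 7188.9 km
Rhumb: Δφ = -0.0019, Δλ = +1.3872, Δψ = -0.0023, q = Δφ/Δψ = 0.8364 → d_rh = R√(Δφ²+q²Δλ²) = 7392.2 km
Excess = (7392.2 − 7188.9) / 7188.9 = 203.3 / 7188.9 = 2.83% ≈ 2.8%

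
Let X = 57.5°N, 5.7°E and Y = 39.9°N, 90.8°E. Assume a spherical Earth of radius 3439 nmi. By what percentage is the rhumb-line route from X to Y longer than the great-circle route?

6.0%

Great circle: σ = 0.9567 rad → d_gc = Rσ = 3290.2 nmi
Rhumb: Δφ = -0.3072, Δλ = +1.4853, Δψ = -0.4722, q = Δφ/Δψ = 0.6506 → d_rh = R√(Δφ²+q²Δλ²) = 3486.9 nmi
Excess = (3486.9 − 3290.2) / 3290.2 = 196.7 / 3290.2 = 5.98% ≈ 6.0%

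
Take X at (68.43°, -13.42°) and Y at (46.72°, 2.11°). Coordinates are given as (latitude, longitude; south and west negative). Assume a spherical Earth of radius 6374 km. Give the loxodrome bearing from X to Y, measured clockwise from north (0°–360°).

Meridional parts: M(φ₁)=+1.6582, M(φ₂)=+0.9245 → ΔM = -0.7337;  Δλ = +0.2710 rad
tan C = Δλ / ΔM = -0.3694 → C = 159.72°

159.7°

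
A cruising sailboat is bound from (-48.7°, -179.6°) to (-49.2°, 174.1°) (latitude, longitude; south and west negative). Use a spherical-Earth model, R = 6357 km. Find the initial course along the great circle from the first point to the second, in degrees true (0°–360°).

θ = atan2( sin Δλ·cos φ₂ ,  cos φ₁ sin φ₂ − sin φ₁ cos φ₂ cos Δλ )
  = atan2(-0.0717, -0.0117) = 260.74°

260.7°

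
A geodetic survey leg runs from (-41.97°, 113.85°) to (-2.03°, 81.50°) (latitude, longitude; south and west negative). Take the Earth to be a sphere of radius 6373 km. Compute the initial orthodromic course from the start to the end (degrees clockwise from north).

N = sin Δλ·cos φ₂ = -0.5348;  D = cos φ₁ sin φ₂ − sin φ₁ cos φ₂ cos Δλ = +0.5383
initial course = atan2(N, D) = 315.19°

315.2°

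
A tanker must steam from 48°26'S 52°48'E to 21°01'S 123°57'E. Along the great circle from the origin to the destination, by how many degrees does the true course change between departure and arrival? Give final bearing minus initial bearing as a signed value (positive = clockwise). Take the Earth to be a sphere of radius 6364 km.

At departure: θ₁ = atan2(sin Δλ cos φ₂, cos φ₁ sin φ₂ − sin φ₁ cos φ₂ cos Δλ) = 90.80°
At arrival: θ₂ = atan2(sin Δλ cos φ₁, −cos φ₂ sin φ₁ + sin φ₂ cos φ₁ cos Δλ) = 45.29°
Δθ = θ₂ − θ₁ = -45.5°

-45.5°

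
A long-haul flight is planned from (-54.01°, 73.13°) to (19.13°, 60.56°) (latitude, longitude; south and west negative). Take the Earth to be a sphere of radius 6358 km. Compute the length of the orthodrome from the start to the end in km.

8204 km

cos σ = sin φ₁ sin φ₂ + cos φ₁ cos φ₂ cos Δλ
      = sin(-54.01°)sin(19.13°) + cos(-54.01°)cos(19.13°)cos(-12.57°) = 0.2767
σ = 73.935° → d = Rσ = 6358·1.29041 = 8204 km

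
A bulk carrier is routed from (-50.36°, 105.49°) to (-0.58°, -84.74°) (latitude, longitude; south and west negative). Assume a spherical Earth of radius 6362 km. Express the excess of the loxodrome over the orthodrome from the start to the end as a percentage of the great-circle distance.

Great circle: σ = 2.2395 rad → d_gc = Rσ = 14247.9 km
Rhumb: Δφ = +0.8688, Δλ = +2.9630, Δψ = +1.0104, q = Δφ/Δψ = 0.8599 → d_rh = R√(Δφ²+q²Δλ²) = 17126.5 km
Excess = (17126.5 − 14247.9) / 14247.9 = 2878.6 / 14247.9 = 20.20% ≈ 20.2%

20.2%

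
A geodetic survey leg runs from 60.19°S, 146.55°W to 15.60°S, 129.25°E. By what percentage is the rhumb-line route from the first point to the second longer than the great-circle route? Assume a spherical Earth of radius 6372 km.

Great circle: σ = 1.2852 rad → d_gc = Rσ = 8189.3 km
Rhumb: Δφ = +0.7782, Δλ = -1.4696, Δψ = +1.0479, q = Δφ/Δψ = 0.7427 → d_rh = R√(Δφ²+q²Δλ²) = 8541.3 km
Excess = (8541.3 − 8189.3) / 8189.3 = 352.0 / 8189.3 = 4.30% ≈ 4.3%

4.3%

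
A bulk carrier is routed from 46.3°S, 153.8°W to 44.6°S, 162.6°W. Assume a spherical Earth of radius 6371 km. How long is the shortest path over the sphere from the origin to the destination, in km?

712 km

cos σ = sin φ₁ sin φ₂ + cos φ₁ cos φ₂ cos Δλ
      = sin(-46.30°)sin(-44.60°) + cos(-46.30°)cos(-44.60°)cos(-8.80°) = 0.9938
σ = 6.399° → d = Rσ = 6371·0.11169 = 712 km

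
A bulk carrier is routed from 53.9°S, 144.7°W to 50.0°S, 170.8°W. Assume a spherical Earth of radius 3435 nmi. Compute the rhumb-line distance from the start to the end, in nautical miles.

Rhumb course C = atan2(Δλ, Δψ) with Δψ = ln[tan(π/4+φ₂/2)/tan(π/4+φ₁/2)] = +0.1105, Δλ = -0.4555 → C = 283.64°
d = R·|Δφ| / |cos C| = 3435·0.06807 / 0.23579 = 992 nmi

992 nmi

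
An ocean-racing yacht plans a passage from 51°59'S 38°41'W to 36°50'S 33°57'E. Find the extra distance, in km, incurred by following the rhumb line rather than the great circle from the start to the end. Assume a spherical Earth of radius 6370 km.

Great circle: cos σ = sin φ₁ sin φ₂ + cos φ₁ cos φ₂ cos Δλ,  σ = 0.9028 rad → d_gc = 5750.7 km
Rhumb line: Δψ = +0.3733, q = Δφ/Δψ = 0.7082, d_rh = R√(Δφ²+q²Δλ²) = 5962.1 km
Excess = 5962.1 − 5750.7 = 211.4 ≈ 211 km

211 km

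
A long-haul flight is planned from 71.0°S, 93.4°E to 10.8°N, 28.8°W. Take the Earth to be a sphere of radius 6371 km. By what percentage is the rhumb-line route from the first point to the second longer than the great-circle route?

Great circle: σ = 1.9258 rad → d_gc = Rσ = 12269.2 km
Rhumb: Δφ = +1.4277, Δλ = -2.1328, Δψ = +1.9773, q = Δφ/Δψ = 0.7220 → d_rh = R√(Δφ²+q²Δλ²) = 13378.5 km
Excess = (13378.5 − 12269.2) / 12269.2 = 1109.3 / 12269.2 = 9.04% ≈ 9.0%

9.0%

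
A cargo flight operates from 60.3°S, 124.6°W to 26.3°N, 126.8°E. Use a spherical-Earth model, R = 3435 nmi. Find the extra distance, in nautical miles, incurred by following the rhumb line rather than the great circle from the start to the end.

231 nmi

Great circle: cos σ = sin φ₁ sin φ₂ + cos φ₁ cos φ₂ cos Δλ,  σ = 2.1253 rad → d_gc = 7300.5 nmi
Rhumb line: Δψ = +1.8035, q = Δφ/Δψ = 0.8381, d_rh = R√(Δφ²+q²Δλ²) = 7531.8 nmi
Excess = 7531.8 − 7300.5 = 231.3 ≈ 231 nmi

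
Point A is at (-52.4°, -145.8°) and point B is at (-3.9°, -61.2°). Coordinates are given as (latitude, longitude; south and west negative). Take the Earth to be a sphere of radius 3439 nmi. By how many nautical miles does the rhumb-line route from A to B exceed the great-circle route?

Great circle: cos σ = sin φ₁ sin φ₂ + cos φ₁ cos φ₂ cos Δλ,  σ = 1.4594 rad → d_gc = 5018.8 nmi
Rhumb line: Δψ = +1.0094, q = Δφ/Δψ = 0.8386, d_rh = R√(Δφ²+q²Δλ²) = 5158.1 nmi
Excess = 5158.1 − 5018.8 = 139.3 ≈ 139 nmi

139 nmi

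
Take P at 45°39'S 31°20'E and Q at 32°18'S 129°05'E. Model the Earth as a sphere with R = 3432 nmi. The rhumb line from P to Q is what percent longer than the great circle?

Great circle: σ = 1.2636 rad → d_gc = Rσ = 4336.5 nmi
Rhumb: Δφ = +0.2330, Δλ = +1.7061, Δψ = +0.3013, q = Δφ/Δψ = 0.7733 → d_rh = R√(Δφ²+q²Δλ²) = 4598.1 nmi
Excess = (4598.1 − 4336.5) / 4336.5 = 261.6 / 4336.5 = 6.03% ≈ 6.0%

6.0%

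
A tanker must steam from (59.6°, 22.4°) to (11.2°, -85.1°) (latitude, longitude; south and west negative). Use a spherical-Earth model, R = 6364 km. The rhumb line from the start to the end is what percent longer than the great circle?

7.1%

Great circle: σ = 1.5525 rad → d_gc = Rσ = 9880.3 km
Rhumb: Δφ = -0.8447, Δλ = -1.8762, Δψ = -1.1063, q = Δφ/Δψ = 0.7635 → d_rh = R√(Δφ²+q²Δλ²) = 10583.9 km
Excess = (10583.9 − 9880.3) / 9880.3 = 703.6 / 9880.3 = 7.12% ≈ 7.1%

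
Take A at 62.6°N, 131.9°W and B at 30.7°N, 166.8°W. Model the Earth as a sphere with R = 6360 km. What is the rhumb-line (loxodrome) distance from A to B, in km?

Δψ = ln[tan(π/4+φ₂/2)/tan(π/4+φ₁/2)] = -0.8481;  Δφ = -0.5568 rad,  Δλ = -0.6091 rad
q = Δφ/Δψ = 0.6565
d = R·√(Δφ² + q²Δλ²) = 6360·0.68549 = 4360 km

4360 km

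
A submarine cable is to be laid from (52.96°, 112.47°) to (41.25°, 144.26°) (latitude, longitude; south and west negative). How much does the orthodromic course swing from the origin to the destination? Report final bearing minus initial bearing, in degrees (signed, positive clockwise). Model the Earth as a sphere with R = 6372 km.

Initial bearing θ₁ = atan2(sin Δλ cos φ₂, cos φ₁ sin φ₂ − sin φ₁ cos φ₂ cos Δλ) = 105.91°
Final bearing θ₂ = (initial bearing from the destination back to the start) + 180° = 129.60°
Δθ = θ₂ − θ₁ = +23.7°

+23.7°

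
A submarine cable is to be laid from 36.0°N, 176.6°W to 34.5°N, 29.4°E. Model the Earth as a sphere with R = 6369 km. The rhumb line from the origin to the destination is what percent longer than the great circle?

19.3%

Great circle: σ = 1.8404 rad → d_gc = Rσ = 11721.4 km
Rhumb: Δφ = -0.0262, Δλ = -2.6878, Δψ = -0.0321, q = Δφ/Δψ = 0.8166 → d_rh = R√(Δφ²+q²Δλ²) = 13980.0 km
Excess = (13980.0 − 11721.4) / 11721.4 = 2258.6 / 11721.4 = 19.27% ≈ 19.3%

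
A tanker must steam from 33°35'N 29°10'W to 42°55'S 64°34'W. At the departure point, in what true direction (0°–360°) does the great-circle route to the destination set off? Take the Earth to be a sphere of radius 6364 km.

205.3°

θ = atan2( sin Δλ·cos φ₂ ,  cos φ₁ sin φ₂ − sin φ₁ cos φ₂ cos Δλ )
  = atan2(-0.4242, -0.8975) = 205.30°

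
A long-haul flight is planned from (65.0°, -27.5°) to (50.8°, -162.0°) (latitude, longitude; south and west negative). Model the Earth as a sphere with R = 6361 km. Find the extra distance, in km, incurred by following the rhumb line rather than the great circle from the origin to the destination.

1418 km

Great circle: cos σ = sin φ₁ sin φ₂ + cos φ₁ cos φ₂ cos Δλ,  σ = 1.0296 rad → d_gc = 6549.6 km
Rhumb line: Δψ = -0.4739, q = Δφ/Δψ = 0.5230, d_rh = R√(Δφ²+q²Δλ²) = 7967.3 km
Excess = 7967.3 − 6549.6 = 1417.7 ≈ 1418 km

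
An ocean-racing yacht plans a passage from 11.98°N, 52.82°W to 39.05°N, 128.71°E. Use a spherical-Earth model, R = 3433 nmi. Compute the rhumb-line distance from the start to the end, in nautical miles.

Δψ = ln[tan(π/4+φ₂/2)/tan(π/4+φ₁/2)] = +0.5308;  Δφ = +0.4725 rad,  Δλ = -3.1149 rad
q = Δφ/Δψ = 0.8901
d = R·√(Δφ² + q²Δλ²) = 3433·2.81259 = 9656 nmi

9656 nmi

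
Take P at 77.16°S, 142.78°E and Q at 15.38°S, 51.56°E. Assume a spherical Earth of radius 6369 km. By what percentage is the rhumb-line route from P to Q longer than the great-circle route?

6.8%

Great circle: σ = 1.3140 rad → d_gc = Rσ = 8368.6 km
Rhumb: Δφ = +1.0783, Δλ = -1.5921, Δψ = +1.9129, q = Δφ/Δψ = 0.5637 → d_rh = R√(Δφ²+q²Δλ²) = 8934.9 km
Excess = (8934.9 − 8368.6) / 8368.6 = 566.3 / 8368.6 = 6.77% ≈ 6.8%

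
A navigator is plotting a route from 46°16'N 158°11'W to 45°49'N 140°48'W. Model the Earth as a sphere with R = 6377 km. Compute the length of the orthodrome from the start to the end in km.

1341 km

Haversine: a = sin²(Δφ/2)+cos φ₁ cos φ₂ sin²(Δλ/2) = 0.01102;  σ = 2·atan2(√a,√(1−a))
σ = 12.051° → d = Rσ = 6377·0.21032 = 1341 km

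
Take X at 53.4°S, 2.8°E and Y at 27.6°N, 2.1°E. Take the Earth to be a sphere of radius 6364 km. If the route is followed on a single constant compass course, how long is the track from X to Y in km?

8997 km

Δψ = ln[tan(π/4+φ₂/2)/tan(π/4+φ₁/2)] = +1.6080;  Δφ = +1.4137 rad,  Δλ = -0.0122 rad
q = Δφ/Δψ = 0.8792
d = R·√(Δφ² + q²Δλ²) = 6364·1.41376 = 8997 km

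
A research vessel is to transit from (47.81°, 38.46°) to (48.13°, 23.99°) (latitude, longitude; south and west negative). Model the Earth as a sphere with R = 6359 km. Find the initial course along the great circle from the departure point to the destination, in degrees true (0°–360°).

277.3°

N = sin Δλ·cos φ₂ = -0.1668;  D = cos φ₁ sin φ₂ − sin φ₁ cos φ₂ cos Δλ = +0.0213
initial course = atan2(N, D) = 277.27°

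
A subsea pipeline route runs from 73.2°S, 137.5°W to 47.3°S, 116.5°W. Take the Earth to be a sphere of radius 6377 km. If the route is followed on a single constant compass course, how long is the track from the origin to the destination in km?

3080 km

Δψ = ln[tan(π/4+φ₂/2)/tan(π/4+φ₁/2)] = +0.9735;  Δφ = +0.4520 rad,  Δλ = +0.3665 rad
q = Δφ/Δψ = 0.4644
d = R·√(Δφ² + q²Δλ²) = 6377·0.48302 = 3080 km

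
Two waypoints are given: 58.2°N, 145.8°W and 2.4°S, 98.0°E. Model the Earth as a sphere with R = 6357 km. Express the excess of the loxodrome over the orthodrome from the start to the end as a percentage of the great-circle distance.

6.5%

Great circle: σ = 1.8422 rad → d_gc = Rσ = 11710.6 km
Rhumb: Δφ = -1.0577, Δλ = -2.0281, Δψ = -1.2977, q = Δφ/Δψ = 0.8151 → d_rh = R√(Δφ²+q²Δλ²) = 12475.0 km
Excess = (12475.0 − 11710.6) / 11710.6 = 764.4 / 11710.6 = 6.53% ≈ 6.5%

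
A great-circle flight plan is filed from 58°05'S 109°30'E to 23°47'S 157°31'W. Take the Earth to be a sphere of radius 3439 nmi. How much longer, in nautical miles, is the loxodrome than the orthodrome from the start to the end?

Great circle: cos σ = sin φ₁ sin φ₂ + cos φ₁ cos φ₂ cos Δλ,  σ = 1.2481 rad → d_gc = 4292.2 nmi
Rhumb line: Δψ = +0.8243, q = Δφ/Δψ = 0.7262, d_rh = R√(Δφ²+q²Δλ²) = 4545.9 nmi
Excess = 4545.9 − 4292.2 = 253.7 ≈ 254 nmi

254 nmi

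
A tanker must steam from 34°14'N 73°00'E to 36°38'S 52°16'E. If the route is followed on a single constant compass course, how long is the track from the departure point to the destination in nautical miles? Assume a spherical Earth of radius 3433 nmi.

Δψ = ln[tan(π/4+φ₂/2)/tan(π/4+φ₁/2)] = -1.3246;  Δφ = -1.2369 rad,  Δλ = -0.3619 rad
q = Δφ/Δψ = 0.9338
d = R·√(Δφ² + q²Δλ²) = 3433·1.28218 = 4402 nmi

4402 nmi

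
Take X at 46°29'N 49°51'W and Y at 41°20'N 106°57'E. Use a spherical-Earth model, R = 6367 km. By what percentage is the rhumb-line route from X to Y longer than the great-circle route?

Great circle: σ = 1.5671 rad → d_gc = Rσ = 9977.6 km
Rhumb: Δφ = -0.0899, Δλ = +2.7367, Δψ = -0.1249, q = Δφ/Δψ = 0.7198 → d_rh = R√(Δφ²+q²Δλ²) = 12554.4 km
Excess = (12554.4 − 9977.6) / 9977.6 = 2576.8 / 9977.6 = 25.83% ≈ 25.8%

25.8%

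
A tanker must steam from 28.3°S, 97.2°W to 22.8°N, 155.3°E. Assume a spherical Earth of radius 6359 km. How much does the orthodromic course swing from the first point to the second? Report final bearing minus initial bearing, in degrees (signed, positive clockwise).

+8.3°

Initial bearing θ₁ = atan2(sin Δλ cos φ₂, cos φ₁ sin φ₂ − sin φ₁ cos φ₂ cos Δλ) = 283.42°
Final bearing θ₂ = (initial bearing from the destination back to the start) + 180° = 291.72°
Δθ = θ₂ − θ₁ = +8.3°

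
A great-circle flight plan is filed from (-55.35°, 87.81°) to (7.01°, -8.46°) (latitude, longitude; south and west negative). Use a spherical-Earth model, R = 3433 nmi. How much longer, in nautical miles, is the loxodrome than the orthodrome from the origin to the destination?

192 nmi

Great circle: cos σ = sin φ₁ sin φ₂ + cos φ₁ cos φ₂ cos Δλ,  σ = 1.7335 rad → d_gc = 5951.2 nmi
Rhumb line: Δψ = +1.2876, q = Δφ/Δψ = 0.8453, d_rh = R√(Δφ²+q²Δλ²) = 6142.9 nmi
Excess = 6142.9 − 5951.2 = 191.7 ≈ 192 nmi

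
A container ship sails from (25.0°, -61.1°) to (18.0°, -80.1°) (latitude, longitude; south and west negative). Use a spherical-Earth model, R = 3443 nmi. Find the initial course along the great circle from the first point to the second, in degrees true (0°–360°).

252.1°

θ = atan2( sin Δλ·cos φ₂ ,  cos φ₁ sin φ₂ − sin φ₁ cos φ₂ cos Δλ )
  = atan2(-0.3096, -0.1000) = 252.11°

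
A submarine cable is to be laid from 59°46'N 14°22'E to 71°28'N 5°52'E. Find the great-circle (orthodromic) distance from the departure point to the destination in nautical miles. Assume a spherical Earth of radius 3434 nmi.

730 nmi

Haversine: a = sin²(Δφ/2)+cos φ₁ cos φ₂ sin²(Δλ/2) = 0.01127;  σ = 2·atan2(√a,√(1−a))
σ = 12.187° → d = Rσ = 3434·0.21270 = 730 nmi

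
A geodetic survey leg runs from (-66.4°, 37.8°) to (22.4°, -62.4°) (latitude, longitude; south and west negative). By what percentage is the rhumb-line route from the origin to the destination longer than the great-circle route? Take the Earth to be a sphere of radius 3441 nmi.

3.8%

Great circle: σ = 1.9985 rad → d_gc = Rσ = 6876.7 nmi
Rhumb: Δφ = +1.5499, Δλ = -1.7488, Δψ = +1.9672, q = Δφ/Δψ = 0.7879 → d_rh = R√(Δφ²+q²Δλ²) = 7135.8 nmi
Excess = (7135.8 − 6876.7) / 6876.7 = 259.1 / 6876.7 = 3.77% ≈ 3.8%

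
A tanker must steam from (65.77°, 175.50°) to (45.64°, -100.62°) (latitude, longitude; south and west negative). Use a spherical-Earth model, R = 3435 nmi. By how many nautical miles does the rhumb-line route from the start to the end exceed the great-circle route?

192 nmi

Great circle: cos σ = sin φ₁ sin φ₂ + cos φ₁ cos φ₂ cos Δλ,  σ = 0.8195 rad → d_gc = 2815.1 nmi
Rhumb line: Δψ = -0.6415, q = Δφ/Δψ = 0.5477, d_rh = R√(Δφ²+q²Δλ²) = 3007.1 nmi
Excess = 3007.1 − 2815.1 = 192.0 ≈ 192 nmi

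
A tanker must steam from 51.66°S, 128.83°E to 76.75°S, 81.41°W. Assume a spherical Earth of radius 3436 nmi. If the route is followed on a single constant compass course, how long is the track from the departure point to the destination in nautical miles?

Rhumb course C = atan2(Δλ, Δψ) with Δψ = ln[tan(π/4+φ₂/2)/tan(π/4+φ₁/2)] = -1.0963, Δλ = +2.6138 → C = 112.76°
d = R·|Δφ| / |cos C| = 3436·0.43790 / 0.38680 = 3890 nmi

3890 nmi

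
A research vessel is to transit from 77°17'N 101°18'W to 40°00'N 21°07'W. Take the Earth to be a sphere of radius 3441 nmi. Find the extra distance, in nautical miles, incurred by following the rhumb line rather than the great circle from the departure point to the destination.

187 nmi

Great circle: cos σ = sin φ₁ sin φ₂ + cos φ₁ cos φ₂ cos Δλ,  σ = 0.8556 rad → d_gc = 2944.1 nmi
Rhumb line: Δψ = -1.4314, q = Δφ/Δψ = 0.4546, d_rh = R√(Δφ²+q²Δλ²) = 3131.4 nmi
Excess = 3131.4 − 2944.1 = 187.3 ≈ 187 nmi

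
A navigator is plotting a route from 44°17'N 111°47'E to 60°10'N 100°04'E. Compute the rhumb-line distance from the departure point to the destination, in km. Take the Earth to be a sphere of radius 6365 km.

Rhumb course C = atan2(Δλ, Δψ) with Δψ = ln[tan(π/4+φ₂/2)/tan(π/4+φ₁/2)] = +0.4590, Δλ = -0.2045 → C = 335.99°
d = R·|Δφ| / |cos C| = 6365·0.27722 / 0.91344 = 1932 km

1932 km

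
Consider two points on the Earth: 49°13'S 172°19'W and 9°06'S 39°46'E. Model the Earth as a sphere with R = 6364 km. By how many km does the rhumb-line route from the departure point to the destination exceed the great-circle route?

1755 km

Great circle: cos σ = sin φ₁ sin φ₂ + cos φ₁ cos φ₂ cos Δλ,  σ = 2.0117 rad → d_gc = 12802.2 km
Rhumb line: Δψ = +0.8301, q = Δφ/Δψ = 0.8435, d_rh = R√(Δφ²+q²Δλ²) = 14556.8 km
Excess = 14556.8 − 12802.2 = 1754.6 ≈ 1755 km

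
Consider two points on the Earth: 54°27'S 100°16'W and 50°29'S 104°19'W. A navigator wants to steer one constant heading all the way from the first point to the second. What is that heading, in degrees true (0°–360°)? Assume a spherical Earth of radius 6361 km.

328.1°

Δψ = ln[tan(π/4+φ₂/2)/tan(π/4+φ₁/2)] = +0.1137
Δλ = -0.0707 rad (taken the short way round)
course = atan2(Δλ, Δψ) = 328.14°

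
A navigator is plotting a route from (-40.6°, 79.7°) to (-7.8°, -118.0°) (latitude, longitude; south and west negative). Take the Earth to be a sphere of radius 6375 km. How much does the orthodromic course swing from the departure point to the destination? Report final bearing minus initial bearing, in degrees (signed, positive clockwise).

-140.0°

At departure: θ₁ = atan2(sin Δλ cos φ₂, cos φ₁ sin φ₂ − sin φ₁ cos φ₂ cos Δλ) = 157.22°
At arrival: θ₂ = atan2(sin Δλ cos φ₁, −cos φ₂ sin φ₁ + sin φ₂ cos φ₁ cos Δλ) = 17.26°
Δθ = θ₂ − θ₁ = -140.0°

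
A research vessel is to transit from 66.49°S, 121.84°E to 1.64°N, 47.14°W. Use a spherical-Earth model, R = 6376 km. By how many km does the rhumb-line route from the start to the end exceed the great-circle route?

Great circle: cos σ = sin φ₁ sin φ₂ + cos φ₁ cos φ₂ cos Δλ,  σ = 2.0016 rad → d_gc = 12762.5 km
Rhumb line: Δψ = +1.5984, q = Δφ/Δψ = 0.7439, d_rh = R√(Δφ²+q²Δλ²) = 15911.5 km
Excess = 15911.5 − 12762.5 = 3149.0 ≈ 3149 km

3149 km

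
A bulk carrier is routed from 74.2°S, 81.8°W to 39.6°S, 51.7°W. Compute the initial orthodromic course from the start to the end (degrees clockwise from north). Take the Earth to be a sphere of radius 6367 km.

39.6°

N = sin Δλ·cos φ₂ = +0.3864;  D = cos φ₁ sin φ₂ − sin φ₁ cos φ₂ cos Δλ = +0.4679
initial course = atan2(N, D) = 39.55°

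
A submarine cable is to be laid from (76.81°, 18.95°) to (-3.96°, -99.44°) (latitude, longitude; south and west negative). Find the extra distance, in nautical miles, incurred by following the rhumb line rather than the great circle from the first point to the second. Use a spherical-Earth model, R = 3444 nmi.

Great circle: cos σ = sin φ₁ sin φ₂ + cos φ₁ cos φ₂ cos Δλ,  σ = 1.7472 rad → d_gc = 6017.3 nmi
Rhumb line: Δψ = -2.2267, q = Δφ/Δψ = 0.6331, d_rh = R√(Δφ²+q²Δλ²) = 6623.4 nmi
Excess = 6623.4 − 6017.3 = 606.1 ≈ 606 nmi

606 nmi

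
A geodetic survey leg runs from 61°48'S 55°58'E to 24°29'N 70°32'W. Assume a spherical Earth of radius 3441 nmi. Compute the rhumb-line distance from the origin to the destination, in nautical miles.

Rhumb course C = atan2(Δλ, Δψ) with Δψ = ln[tan(π/4+φ₂/2)/tan(π/4+φ₁/2)] = +1.8225, Δλ = -2.2078 → C = 309.54°
d = R·|Δφ| / |cos C| = 3441·1.50593 / 0.63660 = 8140 nmi

8140 nmi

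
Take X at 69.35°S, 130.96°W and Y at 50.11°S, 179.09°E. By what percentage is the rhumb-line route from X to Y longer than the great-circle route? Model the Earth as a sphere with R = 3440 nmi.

Great circle: σ = 0.5286 rad → d_gc = Rσ = 1818.4 nmi
Rhumb: Δφ = +0.3358, Δλ = -0.8718, Δψ = +0.6891, q = Δφ/Δψ = 0.4873 → d_rh = R√(Δφ²+q²Δλ²) = 1862.9 nmi
Excess = (1862.9 − 1818.4) / 1818.4 = 44.5 / 1818.4 = 2.447% ≈ 2.4%

2.4%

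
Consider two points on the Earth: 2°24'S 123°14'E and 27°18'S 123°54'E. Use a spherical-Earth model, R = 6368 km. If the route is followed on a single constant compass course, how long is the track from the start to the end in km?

Δψ = ln[tan(π/4+φ₂/2)/tan(π/4+φ₁/2)] = -0.4537;  Δφ = -0.4346 rad,  Δλ = +0.0116 rad
q = Δφ/Δψ = 0.9579
d = R·√(Δφ² + q²Δλ²) = 6368·0.43473 = 2768 km

2768 km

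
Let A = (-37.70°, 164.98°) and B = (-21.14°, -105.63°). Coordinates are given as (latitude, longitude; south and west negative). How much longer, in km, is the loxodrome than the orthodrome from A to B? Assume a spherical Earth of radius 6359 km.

Great circle: cos σ = sin φ₁ sin φ₂ + cos φ₁ cos φ₂ cos Δλ,  σ = 1.3404 rad → d_gc = 8523.3 km
Rhumb line: Δψ = +0.3337, q = Δφ/Δψ = 0.8661, d_rh = R√(Δφ²+q²Δλ²) = 8786.5 km
Excess = 8786.5 − 8523.3 = 263.2 ≈ 263 km

263 km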